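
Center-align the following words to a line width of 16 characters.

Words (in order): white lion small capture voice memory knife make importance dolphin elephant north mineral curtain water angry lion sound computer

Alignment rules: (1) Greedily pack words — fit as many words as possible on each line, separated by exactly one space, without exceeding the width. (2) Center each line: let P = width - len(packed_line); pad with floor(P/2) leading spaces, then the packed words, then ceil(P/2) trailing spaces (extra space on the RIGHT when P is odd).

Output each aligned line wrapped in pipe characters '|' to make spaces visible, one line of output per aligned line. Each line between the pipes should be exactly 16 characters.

Line 1: ['white', 'lion', 'small'] (min_width=16, slack=0)
Line 2: ['capture', 'voice'] (min_width=13, slack=3)
Line 3: ['memory', 'knife'] (min_width=12, slack=4)
Line 4: ['make', 'importance'] (min_width=15, slack=1)
Line 5: ['dolphin', 'elephant'] (min_width=16, slack=0)
Line 6: ['north', 'mineral'] (min_width=13, slack=3)
Line 7: ['curtain', 'water'] (min_width=13, slack=3)
Line 8: ['angry', 'lion', 'sound'] (min_width=16, slack=0)
Line 9: ['computer'] (min_width=8, slack=8)

Answer: |white lion small|
| capture voice  |
|  memory knife  |
|make importance |
|dolphin elephant|
| north mineral  |
| curtain water  |
|angry lion sound|
|    computer    |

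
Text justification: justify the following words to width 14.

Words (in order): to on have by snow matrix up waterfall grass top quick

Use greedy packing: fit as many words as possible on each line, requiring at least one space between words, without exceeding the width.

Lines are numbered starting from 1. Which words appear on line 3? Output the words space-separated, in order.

Line 1: ['to', 'on', 'have', 'by'] (min_width=13, slack=1)
Line 2: ['snow', 'matrix', 'up'] (min_width=14, slack=0)
Line 3: ['waterfall'] (min_width=9, slack=5)
Line 4: ['grass', 'top'] (min_width=9, slack=5)
Line 5: ['quick'] (min_width=5, slack=9)

Answer: waterfall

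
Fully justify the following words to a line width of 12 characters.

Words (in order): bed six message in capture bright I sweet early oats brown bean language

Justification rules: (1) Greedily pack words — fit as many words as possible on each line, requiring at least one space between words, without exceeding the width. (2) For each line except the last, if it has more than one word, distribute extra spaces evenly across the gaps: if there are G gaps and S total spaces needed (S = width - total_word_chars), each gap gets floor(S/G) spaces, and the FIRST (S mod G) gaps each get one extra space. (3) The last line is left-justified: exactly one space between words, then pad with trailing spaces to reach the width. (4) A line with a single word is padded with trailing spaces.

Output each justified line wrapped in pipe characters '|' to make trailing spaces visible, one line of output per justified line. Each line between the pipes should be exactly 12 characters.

Line 1: ['bed', 'six'] (min_width=7, slack=5)
Line 2: ['message', 'in'] (min_width=10, slack=2)
Line 3: ['capture'] (min_width=7, slack=5)
Line 4: ['bright', 'I'] (min_width=8, slack=4)
Line 5: ['sweet', 'early'] (min_width=11, slack=1)
Line 6: ['oats', 'brown'] (min_width=10, slack=2)
Line 7: ['bean'] (min_width=4, slack=8)
Line 8: ['language'] (min_width=8, slack=4)

Answer: |bed      six|
|message   in|
|capture     |
|bright     I|
|sweet  early|
|oats   brown|
|bean        |
|language    |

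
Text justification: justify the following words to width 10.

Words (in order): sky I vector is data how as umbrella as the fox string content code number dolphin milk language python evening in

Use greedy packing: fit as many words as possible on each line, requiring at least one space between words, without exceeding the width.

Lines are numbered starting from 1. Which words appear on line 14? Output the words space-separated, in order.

Answer: python

Derivation:
Line 1: ['sky', 'I'] (min_width=5, slack=5)
Line 2: ['vector', 'is'] (min_width=9, slack=1)
Line 3: ['data', 'how'] (min_width=8, slack=2)
Line 4: ['as'] (min_width=2, slack=8)
Line 5: ['umbrella'] (min_width=8, slack=2)
Line 6: ['as', 'the', 'fox'] (min_width=10, slack=0)
Line 7: ['string'] (min_width=6, slack=4)
Line 8: ['content'] (min_width=7, slack=3)
Line 9: ['code'] (min_width=4, slack=6)
Line 10: ['number'] (min_width=6, slack=4)
Line 11: ['dolphin'] (min_width=7, slack=3)
Line 12: ['milk'] (min_width=4, slack=6)
Line 13: ['language'] (min_width=8, slack=2)
Line 14: ['python'] (min_width=6, slack=4)
Line 15: ['evening', 'in'] (min_width=10, slack=0)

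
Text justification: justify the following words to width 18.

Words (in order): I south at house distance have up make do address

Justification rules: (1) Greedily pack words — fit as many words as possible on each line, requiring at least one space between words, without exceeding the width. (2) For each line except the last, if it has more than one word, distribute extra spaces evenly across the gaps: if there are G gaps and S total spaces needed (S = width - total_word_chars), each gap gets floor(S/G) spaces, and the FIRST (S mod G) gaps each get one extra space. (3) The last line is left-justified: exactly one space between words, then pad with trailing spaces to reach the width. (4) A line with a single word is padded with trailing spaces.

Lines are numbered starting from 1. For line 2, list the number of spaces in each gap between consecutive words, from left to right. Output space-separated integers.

Answer: 2 2

Derivation:
Line 1: ['I', 'south', 'at', 'house'] (min_width=16, slack=2)
Line 2: ['distance', 'have', 'up'] (min_width=16, slack=2)
Line 3: ['make', 'do', 'address'] (min_width=15, slack=3)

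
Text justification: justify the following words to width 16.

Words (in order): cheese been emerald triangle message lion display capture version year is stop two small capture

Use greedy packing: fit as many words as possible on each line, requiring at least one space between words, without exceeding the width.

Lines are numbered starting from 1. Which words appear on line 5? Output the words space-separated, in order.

Line 1: ['cheese', 'been'] (min_width=11, slack=5)
Line 2: ['emerald', 'triangle'] (min_width=16, slack=0)
Line 3: ['message', 'lion'] (min_width=12, slack=4)
Line 4: ['display', 'capture'] (min_width=15, slack=1)
Line 5: ['version', 'year', 'is'] (min_width=15, slack=1)
Line 6: ['stop', 'two', 'small'] (min_width=14, slack=2)
Line 7: ['capture'] (min_width=7, slack=9)

Answer: version year is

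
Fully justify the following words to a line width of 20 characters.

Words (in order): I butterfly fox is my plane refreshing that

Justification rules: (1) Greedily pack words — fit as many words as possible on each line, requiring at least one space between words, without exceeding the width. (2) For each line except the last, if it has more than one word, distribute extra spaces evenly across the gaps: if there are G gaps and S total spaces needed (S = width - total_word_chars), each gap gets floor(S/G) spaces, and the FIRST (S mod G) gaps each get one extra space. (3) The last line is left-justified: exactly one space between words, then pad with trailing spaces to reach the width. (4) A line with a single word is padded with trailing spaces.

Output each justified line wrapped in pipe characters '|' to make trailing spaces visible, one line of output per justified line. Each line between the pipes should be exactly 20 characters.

Line 1: ['I', 'butterfly', 'fox', 'is'] (min_width=18, slack=2)
Line 2: ['my', 'plane', 'refreshing'] (min_width=19, slack=1)
Line 3: ['that'] (min_width=4, slack=16)

Answer: |I  butterfly  fox is|
|my  plane refreshing|
|that                |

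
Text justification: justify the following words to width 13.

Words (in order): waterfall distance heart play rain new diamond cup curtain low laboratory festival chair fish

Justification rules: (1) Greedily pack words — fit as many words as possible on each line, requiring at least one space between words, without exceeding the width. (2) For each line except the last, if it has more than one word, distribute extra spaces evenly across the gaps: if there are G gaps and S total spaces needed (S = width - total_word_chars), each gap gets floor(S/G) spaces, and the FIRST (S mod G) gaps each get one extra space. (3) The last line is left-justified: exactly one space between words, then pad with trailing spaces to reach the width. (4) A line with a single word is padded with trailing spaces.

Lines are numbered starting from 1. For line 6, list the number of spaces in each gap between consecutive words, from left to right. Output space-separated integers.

Line 1: ['waterfall'] (min_width=9, slack=4)
Line 2: ['distance'] (min_width=8, slack=5)
Line 3: ['heart', 'play'] (min_width=10, slack=3)
Line 4: ['rain', 'new'] (min_width=8, slack=5)
Line 5: ['diamond', 'cup'] (min_width=11, slack=2)
Line 6: ['curtain', 'low'] (min_width=11, slack=2)
Line 7: ['laboratory'] (min_width=10, slack=3)
Line 8: ['festival'] (min_width=8, slack=5)
Line 9: ['chair', 'fish'] (min_width=10, slack=3)

Answer: 3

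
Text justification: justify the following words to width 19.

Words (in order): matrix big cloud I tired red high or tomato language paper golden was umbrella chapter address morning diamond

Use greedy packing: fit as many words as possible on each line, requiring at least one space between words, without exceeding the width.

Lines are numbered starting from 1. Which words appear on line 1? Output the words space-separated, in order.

Answer: matrix big cloud I

Derivation:
Line 1: ['matrix', 'big', 'cloud', 'I'] (min_width=18, slack=1)
Line 2: ['tired', 'red', 'high', 'or'] (min_width=17, slack=2)
Line 3: ['tomato', 'language'] (min_width=15, slack=4)
Line 4: ['paper', 'golden', 'was'] (min_width=16, slack=3)
Line 5: ['umbrella', 'chapter'] (min_width=16, slack=3)
Line 6: ['address', 'morning'] (min_width=15, slack=4)
Line 7: ['diamond'] (min_width=7, slack=12)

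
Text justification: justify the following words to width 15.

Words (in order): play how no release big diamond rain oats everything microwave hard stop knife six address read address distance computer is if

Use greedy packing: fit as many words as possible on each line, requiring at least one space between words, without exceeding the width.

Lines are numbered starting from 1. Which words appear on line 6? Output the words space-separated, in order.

Answer: stop knife six

Derivation:
Line 1: ['play', 'how', 'no'] (min_width=11, slack=4)
Line 2: ['release', 'big'] (min_width=11, slack=4)
Line 3: ['diamond', 'rain'] (min_width=12, slack=3)
Line 4: ['oats', 'everything'] (min_width=15, slack=0)
Line 5: ['microwave', 'hard'] (min_width=14, slack=1)
Line 6: ['stop', 'knife', 'six'] (min_width=14, slack=1)
Line 7: ['address', 'read'] (min_width=12, slack=3)
Line 8: ['address'] (min_width=7, slack=8)
Line 9: ['distance'] (min_width=8, slack=7)
Line 10: ['computer', 'is', 'if'] (min_width=14, slack=1)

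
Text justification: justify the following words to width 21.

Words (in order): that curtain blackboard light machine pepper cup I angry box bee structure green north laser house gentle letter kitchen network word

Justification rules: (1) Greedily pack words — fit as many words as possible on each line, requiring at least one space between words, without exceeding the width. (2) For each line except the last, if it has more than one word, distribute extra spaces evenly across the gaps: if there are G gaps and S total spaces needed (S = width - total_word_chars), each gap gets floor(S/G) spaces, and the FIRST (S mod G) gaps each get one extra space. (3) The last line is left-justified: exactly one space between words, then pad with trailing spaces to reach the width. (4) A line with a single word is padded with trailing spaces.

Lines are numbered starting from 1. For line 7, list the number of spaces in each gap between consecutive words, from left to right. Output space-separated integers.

Answer: 8

Derivation:
Line 1: ['that', 'curtain'] (min_width=12, slack=9)
Line 2: ['blackboard', 'light'] (min_width=16, slack=5)
Line 3: ['machine', 'pepper', 'cup', 'I'] (min_width=20, slack=1)
Line 4: ['angry', 'box', 'bee'] (min_width=13, slack=8)
Line 5: ['structure', 'green', 'north'] (min_width=21, slack=0)
Line 6: ['laser', 'house', 'gentle'] (min_width=18, slack=3)
Line 7: ['letter', 'kitchen'] (min_width=14, slack=7)
Line 8: ['network', 'word'] (min_width=12, slack=9)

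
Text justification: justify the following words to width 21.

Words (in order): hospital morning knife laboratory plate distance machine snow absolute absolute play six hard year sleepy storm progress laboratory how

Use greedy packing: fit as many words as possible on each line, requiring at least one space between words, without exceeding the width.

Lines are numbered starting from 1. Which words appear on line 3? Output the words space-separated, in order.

Answer: plate distance

Derivation:
Line 1: ['hospital', 'morning'] (min_width=16, slack=5)
Line 2: ['knife', 'laboratory'] (min_width=16, slack=5)
Line 3: ['plate', 'distance'] (min_width=14, slack=7)
Line 4: ['machine', 'snow', 'absolute'] (min_width=21, slack=0)
Line 5: ['absolute', 'play', 'six'] (min_width=17, slack=4)
Line 6: ['hard', 'year', 'sleepy'] (min_width=16, slack=5)
Line 7: ['storm', 'progress'] (min_width=14, slack=7)
Line 8: ['laboratory', 'how'] (min_width=14, slack=7)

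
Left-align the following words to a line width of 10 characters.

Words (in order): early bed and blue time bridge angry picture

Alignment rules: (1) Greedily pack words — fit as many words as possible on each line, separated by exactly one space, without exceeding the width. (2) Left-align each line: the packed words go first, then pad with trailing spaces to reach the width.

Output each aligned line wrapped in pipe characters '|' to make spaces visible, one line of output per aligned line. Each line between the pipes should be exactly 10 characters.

Line 1: ['early', 'bed'] (min_width=9, slack=1)
Line 2: ['and', 'blue'] (min_width=8, slack=2)
Line 3: ['time'] (min_width=4, slack=6)
Line 4: ['bridge'] (min_width=6, slack=4)
Line 5: ['angry'] (min_width=5, slack=5)
Line 6: ['picture'] (min_width=7, slack=3)

Answer: |early bed |
|and blue  |
|time      |
|bridge    |
|angry     |
|picture   |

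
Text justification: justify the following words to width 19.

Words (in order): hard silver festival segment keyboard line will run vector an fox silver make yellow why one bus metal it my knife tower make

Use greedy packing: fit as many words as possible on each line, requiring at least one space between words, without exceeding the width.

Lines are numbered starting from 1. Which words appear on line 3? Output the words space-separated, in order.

Answer: keyboard line will

Derivation:
Line 1: ['hard', 'silver'] (min_width=11, slack=8)
Line 2: ['festival', 'segment'] (min_width=16, slack=3)
Line 3: ['keyboard', 'line', 'will'] (min_width=18, slack=1)
Line 4: ['run', 'vector', 'an', 'fox'] (min_width=17, slack=2)
Line 5: ['silver', 'make', 'yellow'] (min_width=18, slack=1)
Line 6: ['why', 'one', 'bus', 'metal'] (min_width=17, slack=2)
Line 7: ['it', 'my', 'knife', 'tower'] (min_width=17, slack=2)
Line 8: ['make'] (min_width=4, slack=15)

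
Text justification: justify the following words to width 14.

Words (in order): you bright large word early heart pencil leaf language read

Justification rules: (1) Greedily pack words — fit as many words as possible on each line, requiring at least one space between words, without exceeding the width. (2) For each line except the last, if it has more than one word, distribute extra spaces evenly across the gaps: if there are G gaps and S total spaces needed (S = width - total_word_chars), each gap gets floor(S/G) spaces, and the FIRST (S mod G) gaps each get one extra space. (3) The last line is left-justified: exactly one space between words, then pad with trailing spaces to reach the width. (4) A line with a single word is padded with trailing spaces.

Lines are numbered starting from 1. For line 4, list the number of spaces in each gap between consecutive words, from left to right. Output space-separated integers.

Line 1: ['you', 'bright'] (min_width=10, slack=4)
Line 2: ['large', 'word'] (min_width=10, slack=4)
Line 3: ['early', 'heart'] (min_width=11, slack=3)
Line 4: ['pencil', 'leaf'] (min_width=11, slack=3)
Line 5: ['language', 'read'] (min_width=13, slack=1)

Answer: 4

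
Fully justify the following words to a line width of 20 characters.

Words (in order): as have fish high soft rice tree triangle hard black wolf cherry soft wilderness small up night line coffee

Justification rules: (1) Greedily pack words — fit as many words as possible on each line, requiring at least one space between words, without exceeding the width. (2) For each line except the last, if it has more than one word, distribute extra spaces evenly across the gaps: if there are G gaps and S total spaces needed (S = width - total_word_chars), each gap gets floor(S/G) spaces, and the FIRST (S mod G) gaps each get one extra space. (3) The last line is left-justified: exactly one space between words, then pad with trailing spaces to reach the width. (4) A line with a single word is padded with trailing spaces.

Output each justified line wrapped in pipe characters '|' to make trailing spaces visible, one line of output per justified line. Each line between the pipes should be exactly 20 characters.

Answer: |as  have  fish  high|
|soft    rice    tree|
|triangle  hard black|
|wolf   cherry   soft|
|wilderness  small up|
|night line coffee   |

Derivation:
Line 1: ['as', 'have', 'fish', 'high'] (min_width=17, slack=3)
Line 2: ['soft', 'rice', 'tree'] (min_width=14, slack=6)
Line 3: ['triangle', 'hard', 'black'] (min_width=19, slack=1)
Line 4: ['wolf', 'cherry', 'soft'] (min_width=16, slack=4)
Line 5: ['wilderness', 'small', 'up'] (min_width=19, slack=1)
Line 6: ['night', 'line', 'coffee'] (min_width=17, slack=3)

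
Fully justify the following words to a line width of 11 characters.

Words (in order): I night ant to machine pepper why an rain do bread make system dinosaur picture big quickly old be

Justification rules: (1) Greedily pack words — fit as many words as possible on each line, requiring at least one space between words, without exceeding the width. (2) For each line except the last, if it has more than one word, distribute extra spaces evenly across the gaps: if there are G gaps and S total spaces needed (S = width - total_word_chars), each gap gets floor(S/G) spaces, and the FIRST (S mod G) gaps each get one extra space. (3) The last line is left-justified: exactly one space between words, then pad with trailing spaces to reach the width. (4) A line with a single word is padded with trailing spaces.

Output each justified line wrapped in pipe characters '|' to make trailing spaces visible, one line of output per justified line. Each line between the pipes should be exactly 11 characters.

Answer: |I night ant|
|to  machine|
|pepper  why|
|an  rain do|
|bread  make|
|system     |
|dinosaur   |
|picture big|
|quickly old|
|be         |

Derivation:
Line 1: ['I', 'night', 'ant'] (min_width=11, slack=0)
Line 2: ['to', 'machine'] (min_width=10, slack=1)
Line 3: ['pepper', 'why'] (min_width=10, slack=1)
Line 4: ['an', 'rain', 'do'] (min_width=10, slack=1)
Line 5: ['bread', 'make'] (min_width=10, slack=1)
Line 6: ['system'] (min_width=6, slack=5)
Line 7: ['dinosaur'] (min_width=8, slack=3)
Line 8: ['picture', 'big'] (min_width=11, slack=0)
Line 9: ['quickly', 'old'] (min_width=11, slack=0)
Line 10: ['be'] (min_width=2, slack=9)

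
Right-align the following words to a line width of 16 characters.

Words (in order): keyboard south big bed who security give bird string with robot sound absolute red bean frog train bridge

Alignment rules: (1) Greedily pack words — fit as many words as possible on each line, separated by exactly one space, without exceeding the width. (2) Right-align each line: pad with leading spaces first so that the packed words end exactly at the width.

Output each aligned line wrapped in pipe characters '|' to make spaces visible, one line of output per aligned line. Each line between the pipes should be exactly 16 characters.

Line 1: ['keyboard', 'south'] (min_width=14, slack=2)
Line 2: ['big', 'bed', 'who'] (min_width=11, slack=5)
Line 3: ['security', 'give'] (min_width=13, slack=3)
Line 4: ['bird', 'string', 'with'] (min_width=16, slack=0)
Line 5: ['robot', 'sound'] (min_width=11, slack=5)
Line 6: ['absolute', 'red'] (min_width=12, slack=4)
Line 7: ['bean', 'frog', 'train'] (min_width=15, slack=1)
Line 8: ['bridge'] (min_width=6, slack=10)

Answer: |  keyboard south|
|     big bed who|
|   security give|
|bird string with|
|     robot sound|
|    absolute red|
| bean frog train|
|          bridge|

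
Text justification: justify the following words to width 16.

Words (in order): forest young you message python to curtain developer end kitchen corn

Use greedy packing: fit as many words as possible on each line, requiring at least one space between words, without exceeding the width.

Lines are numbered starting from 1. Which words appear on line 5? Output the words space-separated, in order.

Answer: kitchen corn

Derivation:
Line 1: ['forest', 'young', 'you'] (min_width=16, slack=0)
Line 2: ['message', 'python'] (min_width=14, slack=2)
Line 3: ['to', 'curtain'] (min_width=10, slack=6)
Line 4: ['developer', 'end'] (min_width=13, slack=3)
Line 5: ['kitchen', 'corn'] (min_width=12, slack=4)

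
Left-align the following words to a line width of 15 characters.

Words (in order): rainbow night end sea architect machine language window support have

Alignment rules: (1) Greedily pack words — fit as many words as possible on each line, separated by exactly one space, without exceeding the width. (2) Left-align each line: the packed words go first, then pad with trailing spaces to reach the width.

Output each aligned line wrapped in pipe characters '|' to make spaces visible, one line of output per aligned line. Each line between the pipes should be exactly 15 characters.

Line 1: ['rainbow', 'night'] (min_width=13, slack=2)
Line 2: ['end', 'sea'] (min_width=7, slack=8)
Line 3: ['architect'] (min_width=9, slack=6)
Line 4: ['machine'] (min_width=7, slack=8)
Line 5: ['language', 'window'] (min_width=15, slack=0)
Line 6: ['support', 'have'] (min_width=12, slack=3)

Answer: |rainbow night  |
|end sea        |
|architect      |
|machine        |
|language window|
|support have   |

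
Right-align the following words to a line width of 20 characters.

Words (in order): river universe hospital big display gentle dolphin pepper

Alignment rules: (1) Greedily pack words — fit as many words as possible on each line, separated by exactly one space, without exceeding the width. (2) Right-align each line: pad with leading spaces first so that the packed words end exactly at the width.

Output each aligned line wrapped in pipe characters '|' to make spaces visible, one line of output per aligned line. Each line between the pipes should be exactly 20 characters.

Answer: |      river universe|
|hospital big display|
|      gentle dolphin|
|              pepper|

Derivation:
Line 1: ['river', 'universe'] (min_width=14, slack=6)
Line 2: ['hospital', 'big', 'display'] (min_width=20, slack=0)
Line 3: ['gentle', 'dolphin'] (min_width=14, slack=6)
Line 4: ['pepper'] (min_width=6, slack=14)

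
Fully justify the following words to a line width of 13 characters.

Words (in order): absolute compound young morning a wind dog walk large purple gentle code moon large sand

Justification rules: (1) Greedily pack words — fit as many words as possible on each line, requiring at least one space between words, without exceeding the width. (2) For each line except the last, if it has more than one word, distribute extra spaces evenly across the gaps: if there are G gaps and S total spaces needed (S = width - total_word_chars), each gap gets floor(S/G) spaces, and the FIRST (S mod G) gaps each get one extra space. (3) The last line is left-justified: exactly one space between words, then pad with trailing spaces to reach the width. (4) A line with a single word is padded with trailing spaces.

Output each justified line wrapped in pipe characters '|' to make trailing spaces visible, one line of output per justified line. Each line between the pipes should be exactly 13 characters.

Answer: |absolute     |
|compound     |
|young morning|
|a   wind  dog|
|walk    large|
|purple gentle|
|code     moon|
|large sand   |

Derivation:
Line 1: ['absolute'] (min_width=8, slack=5)
Line 2: ['compound'] (min_width=8, slack=5)
Line 3: ['young', 'morning'] (min_width=13, slack=0)
Line 4: ['a', 'wind', 'dog'] (min_width=10, slack=3)
Line 5: ['walk', 'large'] (min_width=10, slack=3)
Line 6: ['purple', 'gentle'] (min_width=13, slack=0)
Line 7: ['code', 'moon'] (min_width=9, slack=4)
Line 8: ['large', 'sand'] (min_width=10, slack=3)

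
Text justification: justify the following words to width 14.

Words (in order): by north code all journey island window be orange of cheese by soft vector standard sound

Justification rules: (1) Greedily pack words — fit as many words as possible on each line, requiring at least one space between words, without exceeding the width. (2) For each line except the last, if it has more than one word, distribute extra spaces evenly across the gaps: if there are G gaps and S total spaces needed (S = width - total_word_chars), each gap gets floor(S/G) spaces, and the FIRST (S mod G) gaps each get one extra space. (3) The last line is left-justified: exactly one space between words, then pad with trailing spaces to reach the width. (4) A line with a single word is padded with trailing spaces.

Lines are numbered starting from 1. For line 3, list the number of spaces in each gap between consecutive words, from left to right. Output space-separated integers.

Answer: 2

Derivation:
Line 1: ['by', 'north', 'code'] (min_width=13, slack=1)
Line 2: ['all', 'journey'] (min_width=11, slack=3)
Line 3: ['island', 'window'] (min_width=13, slack=1)
Line 4: ['be', 'orange', 'of'] (min_width=12, slack=2)
Line 5: ['cheese', 'by', 'soft'] (min_width=14, slack=0)
Line 6: ['vector'] (min_width=6, slack=8)
Line 7: ['standard', 'sound'] (min_width=14, slack=0)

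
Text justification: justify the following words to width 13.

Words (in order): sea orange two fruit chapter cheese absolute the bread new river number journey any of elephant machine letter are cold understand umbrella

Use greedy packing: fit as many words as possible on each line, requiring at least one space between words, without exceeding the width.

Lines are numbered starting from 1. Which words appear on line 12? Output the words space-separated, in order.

Answer: cold

Derivation:
Line 1: ['sea', 'orange'] (min_width=10, slack=3)
Line 2: ['two', 'fruit'] (min_width=9, slack=4)
Line 3: ['chapter'] (min_width=7, slack=6)
Line 4: ['cheese'] (min_width=6, slack=7)
Line 5: ['absolute', 'the'] (min_width=12, slack=1)
Line 6: ['bread', 'new'] (min_width=9, slack=4)
Line 7: ['river', 'number'] (min_width=12, slack=1)
Line 8: ['journey', 'any'] (min_width=11, slack=2)
Line 9: ['of', 'elephant'] (min_width=11, slack=2)
Line 10: ['machine'] (min_width=7, slack=6)
Line 11: ['letter', 'are'] (min_width=10, slack=3)
Line 12: ['cold'] (min_width=4, slack=9)
Line 13: ['understand'] (min_width=10, slack=3)
Line 14: ['umbrella'] (min_width=8, slack=5)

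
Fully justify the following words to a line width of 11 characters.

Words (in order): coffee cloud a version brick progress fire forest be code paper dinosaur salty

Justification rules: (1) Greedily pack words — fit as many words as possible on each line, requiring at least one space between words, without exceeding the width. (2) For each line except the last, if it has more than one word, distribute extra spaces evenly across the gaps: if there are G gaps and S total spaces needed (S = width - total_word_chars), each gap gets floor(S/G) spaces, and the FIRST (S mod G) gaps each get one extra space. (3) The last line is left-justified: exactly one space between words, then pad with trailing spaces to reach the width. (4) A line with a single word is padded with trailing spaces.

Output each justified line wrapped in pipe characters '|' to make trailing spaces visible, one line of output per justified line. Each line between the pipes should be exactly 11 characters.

Answer: |coffee     |
|cloud     a|
|version    |
|brick      |
|progress   |
|fire forest|
|be     code|
|paper      |
|dinosaur   |
|salty      |

Derivation:
Line 1: ['coffee'] (min_width=6, slack=5)
Line 2: ['cloud', 'a'] (min_width=7, slack=4)
Line 3: ['version'] (min_width=7, slack=4)
Line 4: ['brick'] (min_width=5, slack=6)
Line 5: ['progress'] (min_width=8, slack=3)
Line 6: ['fire', 'forest'] (min_width=11, slack=0)
Line 7: ['be', 'code'] (min_width=7, slack=4)
Line 8: ['paper'] (min_width=5, slack=6)
Line 9: ['dinosaur'] (min_width=8, slack=3)
Line 10: ['salty'] (min_width=5, slack=6)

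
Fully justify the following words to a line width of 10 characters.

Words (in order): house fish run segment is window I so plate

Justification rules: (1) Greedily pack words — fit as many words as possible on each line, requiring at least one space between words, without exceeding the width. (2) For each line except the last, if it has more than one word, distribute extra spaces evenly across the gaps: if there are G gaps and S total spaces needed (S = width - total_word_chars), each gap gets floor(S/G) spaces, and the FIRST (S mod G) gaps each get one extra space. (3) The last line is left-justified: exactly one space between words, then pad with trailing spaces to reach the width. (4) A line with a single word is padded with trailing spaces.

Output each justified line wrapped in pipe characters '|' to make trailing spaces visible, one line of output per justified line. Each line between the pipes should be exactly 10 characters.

Answer: |house fish|
|run       |
|segment is|
|window   I|
|so plate  |

Derivation:
Line 1: ['house', 'fish'] (min_width=10, slack=0)
Line 2: ['run'] (min_width=3, slack=7)
Line 3: ['segment', 'is'] (min_width=10, slack=0)
Line 4: ['window', 'I'] (min_width=8, slack=2)
Line 5: ['so', 'plate'] (min_width=8, slack=2)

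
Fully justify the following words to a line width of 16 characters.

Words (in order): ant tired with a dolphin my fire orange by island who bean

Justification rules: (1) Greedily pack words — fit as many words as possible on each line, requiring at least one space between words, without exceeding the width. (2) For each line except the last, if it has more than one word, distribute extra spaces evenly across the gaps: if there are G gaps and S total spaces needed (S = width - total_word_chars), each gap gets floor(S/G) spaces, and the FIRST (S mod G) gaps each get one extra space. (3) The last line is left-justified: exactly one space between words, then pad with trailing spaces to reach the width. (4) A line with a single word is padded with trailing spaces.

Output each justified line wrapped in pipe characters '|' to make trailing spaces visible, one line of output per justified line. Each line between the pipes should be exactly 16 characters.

Line 1: ['ant', 'tired', 'with', 'a'] (min_width=16, slack=0)
Line 2: ['dolphin', 'my', 'fire'] (min_width=15, slack=1)
Line 3: ['orange', 'by', 'island'] (min_width=16, slack=0)
Line 4: ['who', 'bean'] (min_width=8, slack=8)

Answer: |ant tired with a|
|dolphin  my fire|
|orange by island|
|who bean        |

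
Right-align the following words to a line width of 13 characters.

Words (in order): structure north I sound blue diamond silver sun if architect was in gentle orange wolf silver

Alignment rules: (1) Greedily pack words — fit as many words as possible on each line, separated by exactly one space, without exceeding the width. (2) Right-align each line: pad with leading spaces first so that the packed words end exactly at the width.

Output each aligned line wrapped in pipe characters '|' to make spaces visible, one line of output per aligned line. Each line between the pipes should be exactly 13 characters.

Line 1: ['structure'] (min_width=9, slack=4)
Line 2: ['north', 'I', 'sound'] (min_width=13, slack=0)
Line 3: ['blue', 'diamond'] (min_width=12, slack=1)
Line 4: ['silver', 'sun', 'if'] (min_width=13, slack=0)
Line 5: ['architect', 'was'] (min_width=13, slack=0)
Line 6: ['in', 'gentle'] (min_width=9, slack=4)
Line 7: ['orange', 'wolf'] (min_width=11, slack=2)
Line 8: ['silver'] (min_width=6, slack=7)

Answer: |    structure|
|north I sound|
| blue diamond|
|silver sun if|
|architect was|
|    in gentle|
|  orange wolf|
|       silver|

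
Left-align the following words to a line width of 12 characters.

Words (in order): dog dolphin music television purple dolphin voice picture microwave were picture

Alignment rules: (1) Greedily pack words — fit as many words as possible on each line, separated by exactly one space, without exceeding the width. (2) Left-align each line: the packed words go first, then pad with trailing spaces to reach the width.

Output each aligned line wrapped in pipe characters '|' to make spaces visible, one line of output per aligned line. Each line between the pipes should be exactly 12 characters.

Answer: |dog dolphin |
|music       |
|television  |
|purple      |
|dolphin     |
|voice       |
|picture     |
|microwave   |
|were picture|

Derivation:
Line 1: ['dog', 'dolphin'] (min_width=11, slack=1)
Line 2: ['music'] (min_width=5, slack=7)
Line 3: ['television'] (min_width=10, slack=2)
Line 4: ['purple'] (min_width=6, slack=6)
Line 5: ['dolphin'] (min_width=7, slack=5)
Line 6: ['voice'] (min_width=5, slack=7)
Line 7: ['picture'] (min_width=7, slack=5)
Line 8: ['microwave'] (min_width=9, slack=3)
Line 9: ['were', 'picture'] (min_width=12, slack=0)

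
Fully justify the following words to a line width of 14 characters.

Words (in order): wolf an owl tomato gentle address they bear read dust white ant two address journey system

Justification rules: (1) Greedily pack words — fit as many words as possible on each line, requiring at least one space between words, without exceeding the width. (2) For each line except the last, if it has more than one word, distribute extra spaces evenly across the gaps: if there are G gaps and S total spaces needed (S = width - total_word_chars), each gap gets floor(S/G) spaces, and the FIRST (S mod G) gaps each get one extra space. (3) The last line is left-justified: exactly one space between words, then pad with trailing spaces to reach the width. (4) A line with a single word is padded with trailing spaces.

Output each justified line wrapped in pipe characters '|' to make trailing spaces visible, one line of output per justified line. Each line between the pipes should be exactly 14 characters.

Line 1: ['wolf', 'an', 'owl'] (min_width=11, slack=3)
Line 2: ['tomato', 'gentle'] (min_width=13, slack=1)
Line 3: ['address', 'they'] (min_width=12, slack=2)
Line 4: ['bear', 'read', 'dust'] (min_width=14, slack=0)
Line 5: ['white', 'ant', 'two'] (min_width=13, slack=1)
Line 6: ['address'] (min_width=7, slack=7)
Line 7: ['journey', 'system'] (min_width=14, slack=0)

Answer: |wolf   an  owl|
|tomato  gentle|
|address   they|
|bear read dust|
|white  ant two|
|address       |
|journey system|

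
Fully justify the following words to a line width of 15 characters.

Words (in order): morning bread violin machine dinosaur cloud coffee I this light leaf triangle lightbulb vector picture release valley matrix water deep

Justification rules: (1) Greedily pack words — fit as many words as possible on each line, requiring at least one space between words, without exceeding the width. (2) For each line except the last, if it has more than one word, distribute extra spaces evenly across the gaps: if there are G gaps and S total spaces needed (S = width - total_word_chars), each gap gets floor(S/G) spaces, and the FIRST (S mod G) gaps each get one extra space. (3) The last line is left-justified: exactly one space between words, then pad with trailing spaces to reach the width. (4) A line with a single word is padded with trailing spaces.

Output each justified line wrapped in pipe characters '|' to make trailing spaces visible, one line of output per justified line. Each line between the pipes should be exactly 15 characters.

Answer: |morning   bread|
|violin  machine|
|dinosaur  cloud|
|coffee  I  this|
|light      leaf|
|triangle       |
|lightbulb      |
|vector  picture|
|release  valley|
|matrix    water|
|deep           |

Derivation:
Line 1: ['morning', 'bread'] (min_width=13, slack=2)
Line 2: ['violin', 'machine'] (min_width=14, slack=1)
Line 3: ['dinosaur', 'cloud'] (min_width=14, slack=1)
Line 4: ['coffee', 'I', 'this'] (min_width=13, slack=2)
Line 5: ['light', 'leaf'] (min_width=10, slack=5)
Line 6: ['triangle'] (min_width=8, slack=7)
Line 7: ['lightbulb'] (min_width=9, slack=6)
Line 8: ['vector', 'picture'] (min_width=14, slack=1)
Line 9: ['release', 'valley'] (min_width=14, slack=1)
Line 10: ['matrix', 'water'] (min_width=12, slack=3)
Line 11: ['deep'] (min_width=4, slack=11)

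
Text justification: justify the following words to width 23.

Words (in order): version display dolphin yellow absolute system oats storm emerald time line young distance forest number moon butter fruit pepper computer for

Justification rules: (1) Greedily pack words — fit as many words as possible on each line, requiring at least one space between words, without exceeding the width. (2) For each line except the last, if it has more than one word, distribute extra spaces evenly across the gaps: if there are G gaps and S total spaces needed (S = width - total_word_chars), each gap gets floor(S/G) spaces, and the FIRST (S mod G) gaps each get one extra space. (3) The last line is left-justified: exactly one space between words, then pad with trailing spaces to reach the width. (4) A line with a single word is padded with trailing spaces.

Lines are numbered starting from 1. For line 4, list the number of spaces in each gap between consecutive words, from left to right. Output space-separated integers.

Line 1: ['version', 'display', 'dolphin'] (min_width=23, slack=0)
Line 2: ['yellow', 'absolute', 'system'] (min_width=22, slack=1)
Line 3: ['oats', 'storm', 'emerald', 'time'] (min_width=23, slack=0)
Line 4: ['line', 'young', 'distance'] (min_width=19, slack=4)
Line 5: ['forest', 'number', 'moon'] (min_width=18, slack=5)
Line 6: ['butter', 'fruit', 'pepper'] (min_width=19, slack=4)
Line 7: ['computer', 'for'] (min_width=12, slack=11)

Answer: 3 3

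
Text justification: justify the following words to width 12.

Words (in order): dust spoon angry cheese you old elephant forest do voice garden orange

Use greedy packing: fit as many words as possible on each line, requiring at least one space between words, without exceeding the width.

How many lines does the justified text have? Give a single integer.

Answer: 7

Derivation:
Line 1: ['dust', 'spoon'] (min_width=10, slack=2)
Line 2: ['angry', 'cheese'] (min_width=12, slack=0)
Line 3: ['you', 'old'] (min_width=7, slack=5)
Line 4: ['elephant'] (min_width=8, slack=4)
Line 5: ['forest', 'do'] (min_width=9, slack=3)
Line 6: ['voice', 'garden'] (min_width=12, slack=0)
Line 7: ['orange'] (min_width=6, slack=6)
Total lines: 7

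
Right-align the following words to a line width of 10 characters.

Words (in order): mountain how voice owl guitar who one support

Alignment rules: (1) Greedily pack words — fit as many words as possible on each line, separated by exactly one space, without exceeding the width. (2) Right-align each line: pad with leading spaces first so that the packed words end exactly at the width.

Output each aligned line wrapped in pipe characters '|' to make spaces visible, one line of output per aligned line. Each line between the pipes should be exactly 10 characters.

Answer: |  mountain|
| how voice|
|owl guitar|
|   who one|
|   support|

Derivation:
Line 1: ['mountain'] (min_width=8, slack=2)
Line 2: ['how', 'voice'] (min_width=9, slack=1)
Line 3: ['owl', 'guitar'] (min_width=10, slack=0)
Line 4: ['who', 'one'] (min_width=7, slack=3)
Line 5: ['support'] (min_width=7, slack=3)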